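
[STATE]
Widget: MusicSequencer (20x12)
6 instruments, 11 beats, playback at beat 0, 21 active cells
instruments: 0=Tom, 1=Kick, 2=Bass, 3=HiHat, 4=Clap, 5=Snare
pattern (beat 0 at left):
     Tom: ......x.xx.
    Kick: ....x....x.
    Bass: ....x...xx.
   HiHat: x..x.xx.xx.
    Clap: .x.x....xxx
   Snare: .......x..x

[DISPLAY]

      ▼1234567890   
   Tom······█·██·   
  Kick····█····█·   
  Bass····█···██·   
 HiHat█··█·██·██·   
  Clap·█·█····███   
 Snare·······█··█   
                    
                    
                    
                    
                    


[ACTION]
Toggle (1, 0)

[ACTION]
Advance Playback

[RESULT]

      0▼234567890   
   Tom······█·██·   
  Kick█···█····█·   
  Bass····█···██·   
 HiHat█··█·██·██·   
  Clap·█·█····███   
 Snare·······█··█   
                    
                    
                    
                    
                    


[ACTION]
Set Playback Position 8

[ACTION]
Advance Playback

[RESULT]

      012345678▼0   
   Tom······█·██·   
  Kick█···█····█·   
  Bass····█···██·   
 HiHat█··█·██·██·   
  Clap·█·█····███   
 Snare·······█··█   
                    
                    
                    
                    
                    


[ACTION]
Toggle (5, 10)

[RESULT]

      012345678▼0   
   Tom······█·██·   
  Kick█···█····█·   
  Bass····█···██·   
 HiHat█··█·██·██·   
  Clap·█·█····███   
 Snare·······█···   
                    
                    
                    
                    
                    


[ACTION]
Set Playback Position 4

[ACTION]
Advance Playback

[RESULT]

      01234▼67890   
   Tom······█·██·   
  Kick█···█····█·   
  Bass····█···██·   
 HiHat█··█·██·██·   
  Clap·█·█····███   
 Snare·······█···   
                    
                    
                    
                    
                    


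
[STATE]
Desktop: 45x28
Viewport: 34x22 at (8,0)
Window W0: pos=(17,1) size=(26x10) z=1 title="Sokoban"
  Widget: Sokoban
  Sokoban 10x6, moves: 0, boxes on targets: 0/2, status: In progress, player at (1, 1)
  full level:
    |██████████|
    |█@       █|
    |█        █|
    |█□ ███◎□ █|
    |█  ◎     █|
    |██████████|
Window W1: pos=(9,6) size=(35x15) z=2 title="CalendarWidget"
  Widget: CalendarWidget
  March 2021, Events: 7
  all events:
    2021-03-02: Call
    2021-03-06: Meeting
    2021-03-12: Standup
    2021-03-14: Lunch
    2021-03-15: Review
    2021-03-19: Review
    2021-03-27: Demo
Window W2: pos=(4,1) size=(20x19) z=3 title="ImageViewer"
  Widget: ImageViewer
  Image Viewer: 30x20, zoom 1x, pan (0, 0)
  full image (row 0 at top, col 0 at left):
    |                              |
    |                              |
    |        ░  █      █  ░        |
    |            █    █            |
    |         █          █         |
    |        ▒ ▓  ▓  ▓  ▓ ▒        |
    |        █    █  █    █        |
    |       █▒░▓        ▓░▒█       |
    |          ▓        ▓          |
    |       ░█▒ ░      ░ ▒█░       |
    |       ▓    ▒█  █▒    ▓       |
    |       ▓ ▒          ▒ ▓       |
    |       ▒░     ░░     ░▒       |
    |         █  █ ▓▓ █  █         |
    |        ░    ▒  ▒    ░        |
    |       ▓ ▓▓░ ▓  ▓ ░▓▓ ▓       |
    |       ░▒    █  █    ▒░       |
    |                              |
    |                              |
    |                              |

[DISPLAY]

                                  
━━━━━━━━━━━━━━━┓━━━━━━━━━━━━━━━━━━
ageViewer      ┃an                
───────────────┨──────────────────
               ┃████              
               ┃   █              
     ░  █      ┃━━━━━━━━━━━━━━━━━━
         █    █┃t                 
      █        ┃──────────────────
     ▒ ▓  ▓  ▓ ┃rch 2021          
     █    █  █ ┃ Sa Su            
    █▒░▓       ┃5  6*  7          
       ▓       ┃* 13 14*          
    ░█▒ ░      ┃9* 20 21          
    ▓    ▒█  █▒┃ 27* 28           
    ▓ ▒        ┃                  
    ▒░     ░░  ┃                  
      █  █ ▓▓ █┃                  
     ░    ▒  ▒ ┃                  
━━━━━━━━━━━━━━━┛                  
 ┗━━━━━━━━━━━━━━━━━━━━━━━━━━━━━━━━
                                  


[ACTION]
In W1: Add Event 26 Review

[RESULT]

                                  
━━━━━━━━━━━━━━━┓━━━━━━━━━━━━━━━━━━
ageViewer      ┃an                
───────────────┨──────────────────
               ┃████              
               ┃   █              
     ░  █      ┃━━━━━━━━━━━━━━━━━━
         █    █┃t                 
      █        ┃──────────────────
     ▒ ▓  ▓  ▓ ┃rch 2021          
     █    █  █ ┃ Sa Su            
    █▒░▓       ┃5  6*  7          
       ▓       ┃* 13 14*          
    ░█▒ ░      ┃9* 20 21          
    ▓    ▒█  █▒┃* 27* 28          
    ▓ ▒        ┃                  
    ▒░     ░░  ┃                  
      █  █ ▓▓ █┃                  
     ░    ▒  ▒ ┃                  
━━━━━━━━━━━━━━━┛                  
 ┗━━━━━━━━━━━━━━━━━━━━━━━━━━━━━━━━
                                  


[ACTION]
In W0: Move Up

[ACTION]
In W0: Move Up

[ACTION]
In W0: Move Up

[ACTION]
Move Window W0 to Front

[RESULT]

                                  
━━━━━━━━━┏━━━━━━━━━━━━━━━━━━━━━━━━
ageViewer┃ Sokoban                
─────────┠────────────────────────
         ┃██████████              
         ┃█@       █              
     ░  █┃█        █              
         ┃█□ ███◎□ █              
      █  ┃█  ◎     █              
     ▒ ▓ ┃██████████              
     █   ┗━━━━━━━━━━━━━━━━━━━━━━━━
    █▒░▓       ┃5  6*  7          
       ▓       ┃* 13 14*          
    ░█▒ ░      ┃9* 20 21          
    ▓    ▒█  █▒┃* 27* 28          
    ▓ ▒        ┃                  
    ▒░     ░░  ┃                  
      █  █ ▓▓ █┃                  
     ░    ▒  ▒ ┃                  
━━━━━━━━━━━━━━━┛                  
 ┗━━━━━━━━━━━━━━━━━━━━━━━━━━━━━━━━
                                  


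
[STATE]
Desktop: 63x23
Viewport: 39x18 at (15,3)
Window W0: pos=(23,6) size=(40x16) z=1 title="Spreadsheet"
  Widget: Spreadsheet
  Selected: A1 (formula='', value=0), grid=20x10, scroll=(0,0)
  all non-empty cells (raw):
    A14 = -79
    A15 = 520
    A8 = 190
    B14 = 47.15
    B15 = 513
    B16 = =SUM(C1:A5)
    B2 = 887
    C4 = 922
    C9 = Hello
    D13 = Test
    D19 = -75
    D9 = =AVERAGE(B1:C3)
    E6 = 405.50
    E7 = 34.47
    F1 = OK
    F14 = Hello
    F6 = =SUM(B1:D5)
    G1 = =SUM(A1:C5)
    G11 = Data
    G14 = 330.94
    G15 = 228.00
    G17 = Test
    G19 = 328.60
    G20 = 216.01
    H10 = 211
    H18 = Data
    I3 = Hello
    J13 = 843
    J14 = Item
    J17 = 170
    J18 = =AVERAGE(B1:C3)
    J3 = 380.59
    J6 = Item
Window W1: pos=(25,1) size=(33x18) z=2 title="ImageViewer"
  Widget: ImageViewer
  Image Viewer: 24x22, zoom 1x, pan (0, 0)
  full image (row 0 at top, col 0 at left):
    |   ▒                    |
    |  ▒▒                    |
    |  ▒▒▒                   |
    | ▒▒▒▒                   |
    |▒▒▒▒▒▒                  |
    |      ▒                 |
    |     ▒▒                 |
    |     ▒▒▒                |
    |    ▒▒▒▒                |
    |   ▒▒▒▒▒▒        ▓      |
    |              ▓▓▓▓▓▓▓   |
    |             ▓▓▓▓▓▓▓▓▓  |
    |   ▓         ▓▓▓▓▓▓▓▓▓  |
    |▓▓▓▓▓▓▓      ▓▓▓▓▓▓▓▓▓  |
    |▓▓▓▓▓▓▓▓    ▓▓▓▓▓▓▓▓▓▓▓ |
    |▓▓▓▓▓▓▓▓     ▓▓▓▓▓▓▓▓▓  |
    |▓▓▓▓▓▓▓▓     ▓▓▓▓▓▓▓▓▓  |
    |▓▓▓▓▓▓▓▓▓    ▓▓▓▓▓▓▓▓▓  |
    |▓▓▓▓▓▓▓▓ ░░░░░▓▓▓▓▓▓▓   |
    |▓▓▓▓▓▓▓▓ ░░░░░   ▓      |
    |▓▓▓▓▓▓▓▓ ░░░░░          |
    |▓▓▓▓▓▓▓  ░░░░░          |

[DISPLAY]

          ┠────────────────────────────
          ┃   ▒                        
          ┃  ▒▒                        
        ┏━┃  ▒▒▒                       
        ┃ ┃ ▒▒▒▒                       
        ┠─┃▒▒▒▒▒▒                      
        ┃A┃      ▒                     
        ┃ ┃     ▒▒                     
        ┃-┃     ▒▒▒                    
        ┃ ┃    ▒▒▒▒                    
        ┃ ┃   ▒▒▒▒▒▒        ▓          
        ┃ ┃              ▓▓▓▓▓▓▓       
        ┃ ┃             ▓▓▓▓▓▓▓▓▓      
        ┃ ┃   ▓         ▓▓▓▓▓▓▓▓▓      
        ┃ ┃▓▓▓▓▓▓▓      ▓▓▓▓▓▓▓▓▓      
        ┃ ┗━━━━━━━━━━━━━━━━━━━━━━━━━━━━
        ┃  8      190       0       0  
        ┃  9        0       0Hello     


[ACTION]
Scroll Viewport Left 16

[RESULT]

                         ┠─────────────
                         ┃   ▒         
                         ┃  ▒▒         
                       ┏━┃  ▒▒▒        
                       ┃ ┃ ▒▒▒▒        
                       ┠─┃▒▒▒▒▒▒       
                       ┃A┃      ▒      
                       ┃ ┃     ▒▒      
                       ┃-┃     ▒▒▒     
                       ┃ ┃    ▒▒▒▒     
                       ┃ ┃   ▒▒▒▒▒▒    
                       ┃ ┃             
                       ┃ ┃             
                       ┃ ┃   ▓         
                       ┃ ┃▓▓▓▓▓▓▓      
                       ┃ ┗━━━━━━━━━━━━━
                       ┃  8      190   
                       ┃  9        0   


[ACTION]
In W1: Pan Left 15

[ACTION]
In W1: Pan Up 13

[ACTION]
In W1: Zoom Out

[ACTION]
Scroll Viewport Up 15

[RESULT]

                                       
                         ┏━━━━━━━━━━━━━
                         ┃ ImageViewer 
                         ┠─────────────
                         ┃   ▒         
                         ┃  ▒▒         
                       ┏━┃  ▒▒▒        
                       ┃ ┃ ▒▒▒▒        
                       ┠─┃▒▒▒▒▒▒       
                       ┃A┃      ▒      
                       ┃ ┃     ▒▒      
                       ┃-┃     ▒▒▒     
                       ┃ ┃    ▒▒▒▒     
                       ┃ ┃   ▒▒▒▒▒▒    
                       ┃ ┃             
                       ┃ ┃             
                       ┃ ┃   ▓         
                       ┃ ┃▓▓▓▓▓▓▓      


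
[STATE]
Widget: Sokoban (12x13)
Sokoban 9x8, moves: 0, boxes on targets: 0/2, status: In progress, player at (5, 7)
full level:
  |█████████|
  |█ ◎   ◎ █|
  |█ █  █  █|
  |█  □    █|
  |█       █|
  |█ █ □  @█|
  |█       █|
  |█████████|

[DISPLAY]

█████████   
█ ◎   ◎ █   
█ █  █  █   
█  □    █   
█       █   
█ █ □  @█   
█       █   
█████████   
Moves: 0  0/
            
            
            
            


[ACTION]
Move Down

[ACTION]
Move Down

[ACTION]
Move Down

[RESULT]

█████████   
█ ◎   ◎ █   
█ █  █  █   
█  □    █   
█       █   
█ █ □   █   
█      @█   
█████████   
Moves: 1  0/
            
            
            
            


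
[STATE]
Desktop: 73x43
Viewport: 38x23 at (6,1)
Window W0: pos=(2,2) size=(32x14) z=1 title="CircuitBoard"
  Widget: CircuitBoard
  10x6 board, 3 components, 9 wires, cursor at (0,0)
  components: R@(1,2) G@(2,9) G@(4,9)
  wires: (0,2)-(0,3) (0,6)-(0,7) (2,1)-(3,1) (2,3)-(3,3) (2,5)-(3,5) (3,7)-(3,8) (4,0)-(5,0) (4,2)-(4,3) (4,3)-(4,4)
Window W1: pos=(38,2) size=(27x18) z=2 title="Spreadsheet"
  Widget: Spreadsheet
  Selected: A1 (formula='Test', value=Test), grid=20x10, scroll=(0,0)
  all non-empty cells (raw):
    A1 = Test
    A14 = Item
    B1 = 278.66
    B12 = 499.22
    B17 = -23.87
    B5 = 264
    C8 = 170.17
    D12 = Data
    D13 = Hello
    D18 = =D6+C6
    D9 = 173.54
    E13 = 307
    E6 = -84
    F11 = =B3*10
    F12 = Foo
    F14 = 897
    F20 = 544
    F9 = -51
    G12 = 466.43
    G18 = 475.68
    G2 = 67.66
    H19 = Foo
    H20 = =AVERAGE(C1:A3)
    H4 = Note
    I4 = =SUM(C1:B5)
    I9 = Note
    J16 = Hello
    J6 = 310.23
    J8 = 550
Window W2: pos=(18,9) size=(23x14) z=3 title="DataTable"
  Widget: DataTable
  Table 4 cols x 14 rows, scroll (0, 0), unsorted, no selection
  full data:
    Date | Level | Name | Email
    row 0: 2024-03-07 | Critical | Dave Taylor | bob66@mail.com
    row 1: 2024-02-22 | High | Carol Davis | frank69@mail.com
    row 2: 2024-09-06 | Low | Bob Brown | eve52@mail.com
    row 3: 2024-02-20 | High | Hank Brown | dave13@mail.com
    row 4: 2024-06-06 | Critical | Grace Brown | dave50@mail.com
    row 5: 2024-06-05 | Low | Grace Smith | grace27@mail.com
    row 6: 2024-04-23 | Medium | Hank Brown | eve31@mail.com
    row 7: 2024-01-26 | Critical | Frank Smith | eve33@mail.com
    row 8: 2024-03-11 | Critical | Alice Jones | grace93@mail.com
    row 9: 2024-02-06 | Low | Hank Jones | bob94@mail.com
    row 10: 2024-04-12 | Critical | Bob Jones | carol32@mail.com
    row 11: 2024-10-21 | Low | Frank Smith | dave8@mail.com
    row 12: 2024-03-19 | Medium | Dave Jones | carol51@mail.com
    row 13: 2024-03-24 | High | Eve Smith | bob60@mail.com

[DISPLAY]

                                      
━━━━━━━━━━━━━━━━━━━━━━━━━━━┓    ┏━━━━━
rcuitBoard                 ┃    ┃ Spre
───────────────────────────┨    ┠─────
0 1 2 3 4 5 6 7 8 9        ┃    ┃A1: T
[.]      · ─ ·           · ┃    ┃     
                           ┃    ┃-----
         R                 ┃    ┃  1 [
            ┏━━━━━━━━━━━━━━━━━━━━━┓2  
     ·      ┃ DataTable           ┃3  
     │      ┠─────────────────────┨4  
     ·      ┃Date      │Level   │N┃5  
            ┃──────────┼────────┼─┃6  
 ·       · ─┃2024-03-07│Critical│D┃7  
━━━━━━━━━━━━┃2024-02-22│High    │C┃8  
            ┃2024-09-06│Low     │B┃9  
            ┃2024-02-20│High    │H┃0  
            ┃2024-06-06│Critical│G┃1  
            ┃2024-06-05│Low     │G┃━━━
            ┃2024-04-23│Medium  │H┃   
            ┃2024-01-26│Critical│F┃   
            ┗━━━━━━━━━━━━━━━━━━━━━┛   
                                      


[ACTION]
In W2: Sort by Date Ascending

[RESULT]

                                      
━━━━━━━━━━━━━━━━━━━━━━━━━━━┓    ┏━━━━━
rcuitBoard                 ┃    ┃ Spre
───────────────────────────┨    ┠─────
0 1 2 3 4 5 6 7 8 9        ┃    ┃A1: T
[.]      · ─ ·           · ┃    ┃     
                           ┃    ┃-----
         R                 ┃    ┃  1 [
            ┏━━━━━━━━━━━━━━━━━━━━━┓2  
     ·      ┃ DataTable           ┃3  
     │      ┠─────────────────────┨4  
     ·      ┃Date     ▲│Level   │N┃5  
            ┃──────────┼────────┼─┃6  
 ·       · ─┃2024-01-26│Critical│F┃7  
━━━━━━━━━━━━┃2024-02-06│Low     │H┃8  
            ┃2024-02-20│High    │H┃9  
            ┃2024-02-22│High    │C┃0  
            ┃2024-03-07│Critical│D┃1  
            ┃2024-03-11│Critical│A┃━━━
            ┃2024-03-19│Medium  │D┃   
            ┃2024-03-24│High    │E┃   
            ┗━━━━━━━━━━━━━━━━━━━━━┛   
                                      


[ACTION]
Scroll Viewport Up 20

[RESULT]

                                      
                                      
━━━━━━━━━━━━━━━━━━━━━━━━━━━┓    ┏━━━━━
rcuitBoard                 ┃    ┃ Spre
───────────────────────────┨    ┠─────
0 1 2 3 4 5 6 7 8 9        ┃    ┃A1: T
[.]      · ─ ·           · ┃    ┃     
                           ┃    ┃-----
         R                 ┃    ┃  1 [
            ┏━━━━━━━━━━━━━━━━━━━━━┓2  
     ·      ┃ DataTable           ┃3  
     │      ┠─────────────────────┨4  
     ·      ┃Date     ▲│Level   │N┃5  
            ┃──────────┼────────┼─┃6  
 ·       · ─┃2024-01-26│Critical│F┃7  
━━━━━━━━━━━━┃2024-02-06│Low     │H┃8  
            ┃2024-02-20│High    │H┃9  
            ┃2024-02-22│High    │C┃0  
            ┃2024-03-07│Critical│D┃1  
            ┃2024-03-11│Critical│A┃━━━
            ┃2024-03-19│Medium  │D┃   
            ┃2024-03-24│High    │E┃   
            ┗━━━━━━━━━━━━━━━━━━━━━┛   


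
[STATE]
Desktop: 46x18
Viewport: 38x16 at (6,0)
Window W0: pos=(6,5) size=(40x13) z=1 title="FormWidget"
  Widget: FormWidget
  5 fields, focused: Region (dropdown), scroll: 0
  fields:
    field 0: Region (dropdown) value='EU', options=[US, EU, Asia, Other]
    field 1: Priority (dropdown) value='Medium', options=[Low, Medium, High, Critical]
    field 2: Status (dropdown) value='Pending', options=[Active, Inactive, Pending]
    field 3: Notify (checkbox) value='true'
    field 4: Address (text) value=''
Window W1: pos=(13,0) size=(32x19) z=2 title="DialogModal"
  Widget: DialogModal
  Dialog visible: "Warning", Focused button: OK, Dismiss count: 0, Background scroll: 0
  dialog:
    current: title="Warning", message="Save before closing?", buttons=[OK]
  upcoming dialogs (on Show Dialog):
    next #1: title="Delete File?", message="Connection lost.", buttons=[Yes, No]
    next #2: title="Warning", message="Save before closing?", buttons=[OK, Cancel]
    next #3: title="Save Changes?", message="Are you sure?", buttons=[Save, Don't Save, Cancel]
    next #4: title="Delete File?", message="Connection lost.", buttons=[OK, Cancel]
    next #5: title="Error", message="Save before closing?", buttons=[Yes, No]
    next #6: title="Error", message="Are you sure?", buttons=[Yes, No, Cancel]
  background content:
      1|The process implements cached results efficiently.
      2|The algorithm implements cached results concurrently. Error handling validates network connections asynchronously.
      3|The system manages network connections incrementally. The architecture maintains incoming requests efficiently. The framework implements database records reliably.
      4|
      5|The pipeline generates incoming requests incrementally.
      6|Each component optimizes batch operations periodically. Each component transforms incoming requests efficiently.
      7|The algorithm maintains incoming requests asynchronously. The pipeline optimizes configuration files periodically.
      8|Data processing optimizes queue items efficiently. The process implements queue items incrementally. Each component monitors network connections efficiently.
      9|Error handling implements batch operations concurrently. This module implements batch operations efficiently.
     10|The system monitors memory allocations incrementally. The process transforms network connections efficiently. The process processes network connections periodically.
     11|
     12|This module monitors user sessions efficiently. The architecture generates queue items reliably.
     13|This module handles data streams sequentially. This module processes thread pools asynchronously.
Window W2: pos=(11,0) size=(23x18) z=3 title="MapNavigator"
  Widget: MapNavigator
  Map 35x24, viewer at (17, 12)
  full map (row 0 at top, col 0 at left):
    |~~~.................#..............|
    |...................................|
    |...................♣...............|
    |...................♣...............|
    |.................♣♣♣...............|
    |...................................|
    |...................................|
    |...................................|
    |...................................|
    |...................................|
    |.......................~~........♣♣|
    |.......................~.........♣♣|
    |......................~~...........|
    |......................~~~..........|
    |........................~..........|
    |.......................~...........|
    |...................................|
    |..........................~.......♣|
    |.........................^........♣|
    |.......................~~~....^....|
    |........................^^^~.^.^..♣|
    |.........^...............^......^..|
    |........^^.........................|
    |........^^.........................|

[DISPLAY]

     ┏━━━━━━━━━━━━━━━━━━━━━┓━━━━━━━━━━
     ┃ MapNavigator        ┃          
     ┠─────────────────────┨──────────
     ┃.....................┃ts cached 
     ┃.....................┃ents cache
┏━━━━┃.....................┃etwork con
┃ For┃.....................┃          
┠────┃.....................┃es incomin
┃> Re┃................~~...┃──────┐tch
┃  Pr┃................~....┃      │omi
┃  St┃..........@....~~....┃sing? │ueu
┃  No┃...............~~~...┃      │atc
┃  Ad┃.................~...┃──────┘all
┃    ┃................~....┃          
┃    ┃.....................┃ user sess
┃    ┃...................~.┃data strea


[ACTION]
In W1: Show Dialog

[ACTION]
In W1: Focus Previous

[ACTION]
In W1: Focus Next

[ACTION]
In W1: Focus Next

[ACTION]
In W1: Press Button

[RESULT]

     ┏━━━━━━━━━━━━━━━━━━━━━┓━━━━━━━━━━
     ┃ MapNavigator        ┃          
     ┠─────────────────────┨──────────
     ┃.....................┃ts cached 
     ┃.....................┃ents cache
┏━━━━┃.....................┃etwork con
┃ For┃.....................┃          
┠────┃.....................┃es incomin
┃> Re┃................~~...┃izes batch
┃  Pr┃................~....┃ins incomi
┃  St┃..........@....~~....┃mizes queu
┃  No┃...............~~~...┃ments batc
┃  Ad┃.................~...┃memory all
┃    ┃................~....┃          
┃    ┃.....................┃ user sess
┃    ┃...................~.┃data strea


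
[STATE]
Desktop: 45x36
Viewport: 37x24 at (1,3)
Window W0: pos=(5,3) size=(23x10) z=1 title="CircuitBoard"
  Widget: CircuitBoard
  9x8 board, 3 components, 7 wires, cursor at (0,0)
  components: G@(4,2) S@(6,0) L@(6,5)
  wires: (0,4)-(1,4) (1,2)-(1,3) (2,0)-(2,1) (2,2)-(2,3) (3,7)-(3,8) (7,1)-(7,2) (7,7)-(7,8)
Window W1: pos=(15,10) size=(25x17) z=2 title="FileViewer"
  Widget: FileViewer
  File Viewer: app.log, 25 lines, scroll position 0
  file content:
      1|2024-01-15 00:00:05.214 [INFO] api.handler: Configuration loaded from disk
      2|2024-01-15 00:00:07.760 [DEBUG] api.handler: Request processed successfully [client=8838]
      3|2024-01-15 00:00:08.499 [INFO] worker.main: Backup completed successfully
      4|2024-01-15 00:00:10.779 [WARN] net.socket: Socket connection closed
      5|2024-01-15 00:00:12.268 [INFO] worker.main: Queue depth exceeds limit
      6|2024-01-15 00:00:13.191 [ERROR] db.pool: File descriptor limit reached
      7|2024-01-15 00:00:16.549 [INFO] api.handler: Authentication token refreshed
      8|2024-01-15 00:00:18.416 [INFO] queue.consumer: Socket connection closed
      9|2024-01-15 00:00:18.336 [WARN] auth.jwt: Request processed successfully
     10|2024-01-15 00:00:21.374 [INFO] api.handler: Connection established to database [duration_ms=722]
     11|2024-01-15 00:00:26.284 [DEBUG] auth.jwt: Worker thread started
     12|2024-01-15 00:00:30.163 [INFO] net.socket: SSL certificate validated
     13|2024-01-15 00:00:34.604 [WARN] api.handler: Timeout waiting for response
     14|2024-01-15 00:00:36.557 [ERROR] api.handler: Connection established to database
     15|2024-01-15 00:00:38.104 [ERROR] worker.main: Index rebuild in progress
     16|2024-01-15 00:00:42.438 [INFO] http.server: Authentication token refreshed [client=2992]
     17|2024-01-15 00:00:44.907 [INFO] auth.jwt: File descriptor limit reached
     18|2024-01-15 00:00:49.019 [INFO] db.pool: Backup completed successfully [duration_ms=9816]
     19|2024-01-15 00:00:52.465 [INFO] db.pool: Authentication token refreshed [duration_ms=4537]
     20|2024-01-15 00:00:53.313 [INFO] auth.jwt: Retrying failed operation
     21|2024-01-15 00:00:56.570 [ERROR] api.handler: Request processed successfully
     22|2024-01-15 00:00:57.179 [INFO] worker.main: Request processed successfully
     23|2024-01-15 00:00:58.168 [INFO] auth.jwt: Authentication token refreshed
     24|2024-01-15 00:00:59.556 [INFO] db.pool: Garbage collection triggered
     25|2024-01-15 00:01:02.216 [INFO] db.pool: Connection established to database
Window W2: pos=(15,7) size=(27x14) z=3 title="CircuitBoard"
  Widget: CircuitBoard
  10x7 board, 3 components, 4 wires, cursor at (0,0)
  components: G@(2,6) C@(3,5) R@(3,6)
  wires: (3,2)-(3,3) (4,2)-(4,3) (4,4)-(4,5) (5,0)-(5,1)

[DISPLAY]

    ┏━━━━━━━━━━━━━━━━━━━━━┓          
    ┃ CircuitBoard        ┃          
    ┠─────────────────────┨          
    ┃   0 1 2 3 4 5 6 7 8 ┃          
    ┃0  [.]   ┏━━━━━━━━━━━━━━━━━━━━━━
    ┃         ┃ CircuitBoard         
    ┃1        ┠──────────────────────
    ┃         ┃   0 1 2 3 4 5 6 7 8 9
    ┃2   · ─ ·┃0  [.]                
    ┗━━━━━━━━━┃                      
              ┃1                     
              ┃                      
              ┃2                     
              ┃                      
              ┃3           · ─ ·     
              ┃                      
              ┃4           · ─ ·   · 
              ┗━━━━━━━━━━━━━━━━━━━━━━
              ┃2024-01-15 00:00:18.33
              ┃2024-01-15 00:00:21.37
              ┃2024-01-15 00:00:26.28
              ┃2024-01-15 00:00:30.16
              ┃2024-01-15 00:00:34.60
              ┗━━━━━━━━━━━━━━━━━━━━━━


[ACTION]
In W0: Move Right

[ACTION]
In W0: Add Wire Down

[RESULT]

    ┏━━━━━━━━━━━━━━━━━━━━━┓          
    ┃ CircuitBoard        ┃          
    ┠─────────────────────┨          
    ┃   0 1 2 3 4 5 6 7 8 ┃          
    ┃0      [.┏━━━━━━━━━━━━━━━━━━━━━━
    ┃        │┃ CircuitBoard         
    ┃1       ·┠──────────────────────
    ┃         ┃   0 1 2 3 4 5 6 7 8 9
    ┃2   · ─ ·┃0  [.]                
    ┗━━━━━━━━━┃                      
              ┃1                     
              ┃                      
              ┃2                     
              ┃                      
              ┃3           · ─ ·     
              ┃                      
              ┃4           · ─ ·   · 
              ┗━━━━━━━━━━━━━━━━━━━━━━
              ┃2024-01-15 00:00:18.33
              ┃2024-01-15 00:00:21.37
              ┃2024-01-15 00:00:26.28
              ┃2024-01-15 00:00:30.16
              ┃2024-01-15 00:00:34.60
              ┗━━━━━━━━━━━━━━━━━━━━━━


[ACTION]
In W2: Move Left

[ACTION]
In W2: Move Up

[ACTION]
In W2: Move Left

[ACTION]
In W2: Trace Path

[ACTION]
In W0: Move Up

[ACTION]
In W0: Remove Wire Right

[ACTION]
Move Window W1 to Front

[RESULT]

    ┏━━━━━━━━━━━━━━━━━━━━━┓          
    ┃ CircuitBoard        ┃          
    ┠─────────────────────┨          
    ┃   0 1 2 3 4 5 6 7 8 ┃          
    ┃0      [.┏━━━━━━━━━━━━━━━━━━━━━━
    ┃        │┃ CircuitBoard         
    ┃1       ·┠──────────────────────
    ┃         ┏━━━━━━━━━━━━━━━━━━━━━━
    ┃2   · ─ ·┃ FileViewer           
    ┗━━━━━━━━━┠──────────────────────
              ┃2024-01-15 00:00:05.21
              ┃2024-01-15 00:00:07.76
              ┃2024-01-15 00:00:08.49
              ┃2024-01-15 00:00:10.77
              ┃2024-01-15 00:00:12.26
              ┃2024-01-15 00:00:13.19
              ┃2024-01-15 00:00:16.54
              ┃2024-01-15 00:00:18.41
              ┃2024-01-15 00:00:18.33
              ┃2024-01-15 00:00:21.37
              ┃2024-01-15 00:00:26.28
              ┃2024-01-15 00:00:30.16
              ┃2024-01-15 00:00:34.60
              ┗━━━━━━━━━━━━━━━━━━━━━━


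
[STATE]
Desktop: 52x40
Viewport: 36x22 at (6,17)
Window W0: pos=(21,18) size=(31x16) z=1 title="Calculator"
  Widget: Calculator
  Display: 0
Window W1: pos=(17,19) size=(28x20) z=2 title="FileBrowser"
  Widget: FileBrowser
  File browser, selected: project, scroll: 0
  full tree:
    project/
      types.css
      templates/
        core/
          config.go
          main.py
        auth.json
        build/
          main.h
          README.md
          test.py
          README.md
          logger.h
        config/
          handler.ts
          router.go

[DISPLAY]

                                    
               ┏━━━━━━━━━━━━━━━━━━━━
           ┏━━━━━━━━━━━━━━━━━━━━━━━━
           ┃ FileBrowser            
           ┠────────────────────────
           ┃> [-] project/          
           ┃    types.css           
           ┃    [+] templates/      
           ┃                        
           ┃                        
           ┃                        
           ┃                        
           ┃                        
           ┃                        
           ┃                        
           ┃                        
           ┃                        
           ┃                        
           ┃                        
           ┃                        
           ┃                        
           ┗━━━━━━━━━━━━━━━━━━━━━━━━


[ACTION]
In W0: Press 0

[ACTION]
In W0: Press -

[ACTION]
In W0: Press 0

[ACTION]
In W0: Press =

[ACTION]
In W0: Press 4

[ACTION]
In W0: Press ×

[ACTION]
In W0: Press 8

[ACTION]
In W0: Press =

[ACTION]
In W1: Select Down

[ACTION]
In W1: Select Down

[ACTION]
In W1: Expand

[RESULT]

                                    
               ┏━━━━━━━━━━━━━━━━━━━━
           ┏━━━━━━━━━━━━━━━━━━━━━━━━
           ┃ FileBrowser            
           ┠────────────────────────
           ┃  [-] project/          
           ┃    types.css           
           ┃  > [-] templates/      
           ┃      [+] core/         
           ┃      auth.json         
           ┃      [+] build/        
           ┃      [+] config/       
           ┃                        
           ┃                        
           ┃                        
           ┃                        
           ┃                        
           ┃                        
           ┃                        
           ┃                        
           ┃                        
           ┗━━━━━━━━━━━━━━━━━━━━━━━━


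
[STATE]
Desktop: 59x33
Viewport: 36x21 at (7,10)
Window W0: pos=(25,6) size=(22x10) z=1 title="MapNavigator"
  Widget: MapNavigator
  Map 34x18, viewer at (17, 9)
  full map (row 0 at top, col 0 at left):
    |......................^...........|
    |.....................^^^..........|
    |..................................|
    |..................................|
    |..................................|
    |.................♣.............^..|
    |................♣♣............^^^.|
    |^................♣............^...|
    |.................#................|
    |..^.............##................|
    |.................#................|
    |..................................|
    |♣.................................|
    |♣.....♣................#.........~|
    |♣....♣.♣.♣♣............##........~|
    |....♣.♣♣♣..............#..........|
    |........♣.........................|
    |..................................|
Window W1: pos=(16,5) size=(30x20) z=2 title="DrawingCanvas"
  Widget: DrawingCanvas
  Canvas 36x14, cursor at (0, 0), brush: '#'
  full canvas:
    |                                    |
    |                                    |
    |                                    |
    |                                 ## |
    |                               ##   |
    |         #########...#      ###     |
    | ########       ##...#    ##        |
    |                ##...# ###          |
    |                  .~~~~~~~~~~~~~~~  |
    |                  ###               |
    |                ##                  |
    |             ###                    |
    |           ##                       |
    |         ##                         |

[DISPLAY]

         ┃                          
         ┃                          
         ┃                          
         ┃         #########...#    
         ┃ ########       ##...#    
         ┃                ##...# ###
         ┃                  .~~~~~~~
         ┃                  ###     
         ┃                ##        
         ┃             ###          
         ┃           ##             
         ┃         ##               
         ┃                          
         ┃                          
         ┗━━━━━━━━━━━━━━━━━━━━━━━━━━
                                    
                                    
                                    
                                    
                                    
                                    


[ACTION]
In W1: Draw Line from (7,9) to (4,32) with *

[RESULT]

         ┃                          
         ┃                          
         ┃                          
         ┃         #########...*****
         ┃ ########    ********#    
         ┃         ****   ##...# ###
         ┃                  .~~~~~~~
         ┃                  ###     
         ┃                ##        
         ┃             ###          
         ┃           ##             
         ┃         ##               
         ┃                          
         ┃                          
         ┗━━━━━━━━━━━━━━━━━━━━━━━━━━
                                    
                                    
                                    
                                    
                                    
                                    


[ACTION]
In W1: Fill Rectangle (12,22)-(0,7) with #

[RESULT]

         ┃       ################   
         ┃       ################   
         ┃       ################   
         ┃       ################***
         ┃ ######################   
         ┃       ###################
         ┃       ################~~~
         ┃       ################   
         ┃       ################   
         ┃       ################   
         ┃       ################   
         ┃         ##               
         ┃                          
         ┃                          
         ┗━━━━━━━━━━━━━━━━━━━━━━━━━━
                                    
                                    
                                    
                                    
                                    
                                    


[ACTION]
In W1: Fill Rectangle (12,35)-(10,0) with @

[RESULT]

         ┃       ################   
         ┃       ################   
         ┃       ################   
         ┃       ################***
         ┃ ######################   
         ┃       ###################
         ┃       ################~~~
         ┃       ################   
         ┃@@@@@@@@@@@@@@@@@@@@@@@@@@
         ┃@@@@@@@@@@@@@@@@@@@@@@@@@@
         ┃@@@@@@@@@@@@@@@@@@@@@@@@@@
         ┃         ##               
         ┃                          
         ┃                          
         ┗━━━━━━━━━━━━━━━━━━━━━━━━━━
                                    
                                    
                                    
                                    
                                    
                                    


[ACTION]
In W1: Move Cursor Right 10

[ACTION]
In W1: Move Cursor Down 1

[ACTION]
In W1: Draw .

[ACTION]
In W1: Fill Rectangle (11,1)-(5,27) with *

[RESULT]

         ┃       ################   
         ┃       ################   
         ┃       ################   
         ┃ *************************
         ┃ *************************
         ┃ *************************
         ┃ *************************
         ┃ *************************
         ┃@*************************
         ┃@*************************
         ┃@@@@@@@@@@@@@@@@@@@@@@@@@@
         ┃         ##               
         ┃                          
         ┃                          
         ┗━━━━━━━━━━━━━━━━━━━━━━━━━━
                                    
                                    
                                    
                                    
                                    
                                    
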